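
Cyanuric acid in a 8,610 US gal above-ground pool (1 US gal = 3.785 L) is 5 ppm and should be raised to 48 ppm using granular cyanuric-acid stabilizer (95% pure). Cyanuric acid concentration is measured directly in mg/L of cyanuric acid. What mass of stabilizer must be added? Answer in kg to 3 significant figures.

1.48 kg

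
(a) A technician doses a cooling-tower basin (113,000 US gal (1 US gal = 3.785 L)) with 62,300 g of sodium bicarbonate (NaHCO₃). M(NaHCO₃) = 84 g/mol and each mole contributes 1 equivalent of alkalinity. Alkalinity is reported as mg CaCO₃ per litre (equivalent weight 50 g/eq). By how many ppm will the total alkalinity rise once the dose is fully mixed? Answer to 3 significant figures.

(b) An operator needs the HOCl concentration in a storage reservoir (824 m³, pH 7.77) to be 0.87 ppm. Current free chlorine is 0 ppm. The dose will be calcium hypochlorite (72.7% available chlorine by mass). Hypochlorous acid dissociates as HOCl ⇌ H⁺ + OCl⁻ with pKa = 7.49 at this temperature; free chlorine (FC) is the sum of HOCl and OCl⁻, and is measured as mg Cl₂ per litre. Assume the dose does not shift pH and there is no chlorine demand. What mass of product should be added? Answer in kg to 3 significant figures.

(a) Volume: 113,000 US gal × 3.785 L/gal = 427,705 L.
(a) Moles of NaHCO₃: 62,300 g ÷ 84 g/mol = 741.7 mol → 741.7 eq of alkalinity.
(a) As CaCO₃: 741.7 eq × 50 g/eq = 37,080 g.
(a) Rise: 37,080 g / 427,705 L × 1000 = 86.7 mg/L.

(b) Volume: 824 m³ = 824,000 L.
(b) [OCl⁻]/[HOCl] = 10^(pH − pKa) = 10^(7.77 − 7.49) = 1.905; fraction as HOCl = 1/(1 + 1.905) = 0.3442.
(b) Free chlorine required for 0.87 ppm HOCl: 0.87 / 0.3442 = 2.528 ppm.
(b) FC to add: 2.528 − 0 = 2.528 mg/L as Cl₂.
(b) Cl₂ equivalent: 2.528 mg/L × 824,000 L = 2083 g.
(b) Product at 72.7% available Cl: 2083 / 0.727 = 2865 g.

(a) 86.7 ppm; (b) 2.87 kg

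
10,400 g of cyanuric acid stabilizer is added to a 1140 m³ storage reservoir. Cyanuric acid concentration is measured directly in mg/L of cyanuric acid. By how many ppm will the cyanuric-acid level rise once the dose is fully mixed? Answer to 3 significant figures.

Volume: 1140 m³ = 1,140,000 L.
Rise: 10,400 g / 1,140,000 L × 1000 = 9.123 mg/L.

9.12 ppm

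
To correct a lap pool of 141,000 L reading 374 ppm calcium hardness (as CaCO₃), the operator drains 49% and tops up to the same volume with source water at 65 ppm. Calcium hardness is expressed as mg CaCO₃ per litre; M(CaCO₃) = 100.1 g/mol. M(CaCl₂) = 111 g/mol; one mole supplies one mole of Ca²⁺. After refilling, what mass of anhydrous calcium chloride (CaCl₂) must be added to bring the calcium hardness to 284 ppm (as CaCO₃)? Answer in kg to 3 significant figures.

After draining 49% and refilling: 374 × 0.51 + 65 × 0.49 = 222.59 ppm.
Deficit to target: 284 − 222.59 = 61.41 mg/L.
As CaCO₃: 61.41 mg/L × 141,000 L = 8659 g; ÷ 100.1 = 86.5 mol Ca²⁺.
Mass: 86.5 × 111 = 9602 g.

9.60 kg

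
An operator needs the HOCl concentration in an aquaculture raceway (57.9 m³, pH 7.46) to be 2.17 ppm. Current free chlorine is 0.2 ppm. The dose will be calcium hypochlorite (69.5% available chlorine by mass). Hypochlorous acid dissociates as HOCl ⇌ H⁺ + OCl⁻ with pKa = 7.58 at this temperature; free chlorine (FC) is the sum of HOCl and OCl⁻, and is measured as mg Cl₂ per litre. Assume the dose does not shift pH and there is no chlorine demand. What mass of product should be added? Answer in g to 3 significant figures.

Volume: 57.9 m³ = 57,900 L.
[OCl⁻]/[HOCl] = 10^(pH − pKa) = 10^(7.46 − 7.58) = 0.7586; fraction as HOCl = 1/(1 + 0.7586) = 0.5686.
Free chlorine required for 2.17 ppm HOCl: 2.17 / 0.5686 = 3.816 ppm.
FC to add: 3.816 − 0.2 = 3.616 mg/L as Cl₂.
Cl₂ equivalent: 3.616 mg/L × 57,900 L = 209.4 g.
Product at 69.5% available Cl: 209.4 / 0.695 = 301.3 g.

301 g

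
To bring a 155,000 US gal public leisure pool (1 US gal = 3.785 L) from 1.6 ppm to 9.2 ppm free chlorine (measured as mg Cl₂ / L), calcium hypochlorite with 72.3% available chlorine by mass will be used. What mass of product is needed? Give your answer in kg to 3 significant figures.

6.17 kg

Volume: 155,000 US gal × 3.785 L/gal = 586,675 L.
Chlorine deficit: 9.2 − 1.6 = 7.6 ppm = 7.6 mg/L as Cl₂.
Cl₂ equivalent needed: 7.6 mg/L × 586,675 L = 4,459,000 mg = 4459 g.
Product at 72.3% available chlorine: 4459 / 0.723 = 6167 g.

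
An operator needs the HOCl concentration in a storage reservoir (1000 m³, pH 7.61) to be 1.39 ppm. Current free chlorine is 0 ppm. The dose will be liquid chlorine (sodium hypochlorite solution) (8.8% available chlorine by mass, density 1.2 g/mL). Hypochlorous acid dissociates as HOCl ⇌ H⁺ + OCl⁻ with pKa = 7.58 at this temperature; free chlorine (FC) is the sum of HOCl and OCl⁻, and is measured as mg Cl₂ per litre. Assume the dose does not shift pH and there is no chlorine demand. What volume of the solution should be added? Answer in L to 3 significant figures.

Volume: 1000 m³ = 1,000,000 L.
[OCl⁻]/[HOCl] = 10^(pH − pKa) = 10^(7.61 − 7.58) = 1.072; fraction as HOCl = 1/(1 + 1.072) = 0.4827.
Free chlorine required for 1.39 ppm HOCl: 1.39 / 0.4827 = 2.879 ppm.
FC to add: 2.879 − 0 = 2.879 mg/L as Cl₂.
Cl₂ equivalent: 2.879 mg/L × 1,000,000 L = 2879 g.
Product at 8.8% available Cl: 2879 / 0.088 = 32,720 g.
Volume: 32,720 g ÷ 1.2 g/mL = 27,270 mL.

27.3 L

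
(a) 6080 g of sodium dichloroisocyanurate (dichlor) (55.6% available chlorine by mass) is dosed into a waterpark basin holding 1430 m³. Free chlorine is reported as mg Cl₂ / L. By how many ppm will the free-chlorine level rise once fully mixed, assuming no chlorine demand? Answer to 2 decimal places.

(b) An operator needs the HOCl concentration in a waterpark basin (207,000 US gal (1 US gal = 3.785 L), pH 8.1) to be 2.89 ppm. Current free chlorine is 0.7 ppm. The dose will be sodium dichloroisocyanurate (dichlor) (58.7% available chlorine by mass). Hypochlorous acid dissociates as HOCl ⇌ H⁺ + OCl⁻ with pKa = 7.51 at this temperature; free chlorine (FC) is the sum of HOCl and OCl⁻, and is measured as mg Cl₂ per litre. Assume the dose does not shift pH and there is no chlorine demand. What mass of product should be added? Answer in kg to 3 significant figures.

(a) Volume: 1430 m³ = 1,430,000 L.
(a) Available chlorine delivered: 6080 g × 0.556 = 3380 g as Cl₂.
(a) Concentration rise: 3380 g / 1,430,000 L = 2.364 mg/L = 2.36 ppm.

(b) Volume: 207,000 US gal × 3.785 L/gal = 783,495 L.
(b) [OCl⁻]/[HOCl] = 10^(pH − pKa) = 10^(8.1 − 7.51) = 3.89; fraction as HOCl = 1/(1 + 3.89) = 0.2045.
(b) Free chlorine required for 2.89 ppm HOCl: 2.89 / 0.2045 = 14.13 ppm.
(b) FC to add: 14.13 − 0.7 = 13.43 mg/L as Cl₂.
(b) Cl₂ equivalent: 13.43 mg/L × 783,495 L = 10,530 g.
(b) Product at 58.7% available Cl: 10,530 / 0.587 = 17,930 g.

(a) 2.36 ppm; (b) 17.9 kg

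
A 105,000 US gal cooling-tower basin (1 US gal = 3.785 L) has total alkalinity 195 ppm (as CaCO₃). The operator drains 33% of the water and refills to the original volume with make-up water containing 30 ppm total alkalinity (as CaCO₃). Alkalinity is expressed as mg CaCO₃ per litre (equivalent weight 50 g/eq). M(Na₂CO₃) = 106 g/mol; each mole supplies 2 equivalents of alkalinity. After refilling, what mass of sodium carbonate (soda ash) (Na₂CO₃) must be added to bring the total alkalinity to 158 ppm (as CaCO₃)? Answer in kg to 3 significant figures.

7.35 kg

Volume: 105,000 US gal × 3.785 L/gal = 397,425 L.
After draining 33% and refilling: 195 × 0.67 + 30 × 0.33 = 140.55 ppm.
Deficit to target: 158 − 140.55 = 17.45 mg/L.
As CaCO₃: 17.45 mg/L × 397,425 L = 6935 g; ÷ 50 g/eq ÷ 2 = 69.35 mol Na₂CO₃.
Mass: 69.35 × 106 = 7351 g.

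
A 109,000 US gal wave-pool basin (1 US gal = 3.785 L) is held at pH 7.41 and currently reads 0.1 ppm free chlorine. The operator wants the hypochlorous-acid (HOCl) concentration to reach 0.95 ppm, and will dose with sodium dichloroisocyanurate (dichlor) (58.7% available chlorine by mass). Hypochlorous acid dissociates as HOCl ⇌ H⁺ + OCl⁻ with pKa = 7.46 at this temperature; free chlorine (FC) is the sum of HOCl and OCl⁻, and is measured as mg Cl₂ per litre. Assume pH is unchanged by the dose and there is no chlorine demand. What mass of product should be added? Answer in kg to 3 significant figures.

Volume: 109,000 US gal × 3.785 L/gal = 412,565 L.
[OCl⁻]/[HOCl] = 10^(pH − pKa) = 10^(7.41 − 7.46) = 0.8913; fraction as HOCl = 1/(1 + 0.8913) = 0.5288.
Free chlorine required for 0.95 ppm HOCl: 0.95 / 0.5288 = 1.797 ppm.
FC to add: 1.797 − 0.1 = 1.697 mg/L as Cl₂.
Cl₂ equivalent: 1.697 mg/L × 412,565 L = 700 g.
Product at 58.7% available Cl: 700 / 0.587 = 1192 g.

1.19 kg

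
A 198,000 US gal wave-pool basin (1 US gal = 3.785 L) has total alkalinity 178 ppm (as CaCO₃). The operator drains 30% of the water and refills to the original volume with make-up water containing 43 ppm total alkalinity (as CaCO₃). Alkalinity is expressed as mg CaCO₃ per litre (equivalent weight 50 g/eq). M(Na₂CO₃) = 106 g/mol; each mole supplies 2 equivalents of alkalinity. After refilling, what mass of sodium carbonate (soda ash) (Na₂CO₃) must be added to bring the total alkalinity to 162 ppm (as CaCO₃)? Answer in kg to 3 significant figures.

19.5 kg

Volume: 198,000 US gal × 3.785 L/gal = 749,430 L.
After draining 30% and refilling: 178 × 0.70 + 43 × 0.30 = 137.5 ppm.
Deficit to target: 162 − 137.5 = 24.5 mg/L.
As CaCO₃: 24.5 mg/L × 749,430 L = 18,360 g; ÷ 50 g/eq ÷ 2 = 183.6 mol Na₂CO₃.
Mass: 183.6 × 106 = 19,460 g.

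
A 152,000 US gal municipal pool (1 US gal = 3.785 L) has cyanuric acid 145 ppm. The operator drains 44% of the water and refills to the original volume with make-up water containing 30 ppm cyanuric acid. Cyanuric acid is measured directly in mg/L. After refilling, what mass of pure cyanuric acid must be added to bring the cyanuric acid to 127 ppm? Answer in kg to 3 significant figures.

18.8 kg

Volume: 152,000 US gal × 3.785 L/gal = 575,320 L.
After draining 44% and refilling: 145 × 0.56 + 30 × 0.44 = 94.4 ppm.
Deficit to target: 127 − 94.4 = 32.6 mg/L.
Mass: 32.6 mg/L × 575,320 L = 18,760 g cyanuric acid.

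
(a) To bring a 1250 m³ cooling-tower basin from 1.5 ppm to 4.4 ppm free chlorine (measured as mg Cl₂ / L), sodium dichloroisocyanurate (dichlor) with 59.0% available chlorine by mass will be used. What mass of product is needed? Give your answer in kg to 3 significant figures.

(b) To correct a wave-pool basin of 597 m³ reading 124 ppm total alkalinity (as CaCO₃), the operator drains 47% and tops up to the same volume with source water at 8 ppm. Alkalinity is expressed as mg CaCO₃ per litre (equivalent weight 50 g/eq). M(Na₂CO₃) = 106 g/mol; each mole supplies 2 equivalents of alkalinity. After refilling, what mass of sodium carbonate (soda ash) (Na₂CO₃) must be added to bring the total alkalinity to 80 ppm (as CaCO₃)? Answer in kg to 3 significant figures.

(a) Volume: 1250 m³ = 1,250,000 L.
(a) Chlorine deficit: 4.4 − 1.5 = 2.9 ppm = 2.9 mg/L as Cl₂.
(a) Cl₂ equivalent needed: 2.9 mg/L × 1,250,000 L = 3,625,000 mg = 3625 g.
(a) Product at 59.0% available chlorine: 3625 / 0.59 = 6144 g.

(b) Volume: 597 m³ = 597,000 L.
(b) After draining 47% and refilling: 124 × 0.53 + 8 × 0.47 = 69.48 ppm.
(b) Deficit to target: 80 − 69.48 = 10.52 mg/L.
(b) As CaCO₃: 10.52 mg/L × 597,000 L = 6280 g; ÷ 50 g/eq ÷ 2 = 62.8 mol Na₂CO₃.
(b) Mass: 62.8 × 106 = 6657 g.

(a) 6.14 kg; (b) 6.66 kg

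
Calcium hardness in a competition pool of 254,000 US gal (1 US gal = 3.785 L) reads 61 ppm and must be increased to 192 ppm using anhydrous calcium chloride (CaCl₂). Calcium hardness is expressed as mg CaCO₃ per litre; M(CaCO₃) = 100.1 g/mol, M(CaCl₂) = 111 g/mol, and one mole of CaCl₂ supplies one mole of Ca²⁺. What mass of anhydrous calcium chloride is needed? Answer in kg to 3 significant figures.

140 kg

Volume: 254,000 US gal × 3.785 L/gal = 961,390 L.
Hardness to add: (192 − 61) = 131 mg/L as CaCO₃ × 961,390 L = 125,900 g as CaCO₃.
Moles of Ca²⁺ (1 mol Ca²⁺ ≡ 1 mol CaCO₃): 125,900 / 100.1 g/mol = 1258 mol.
Mass of CaCl₂: 1258 × 111 = 139,700 g.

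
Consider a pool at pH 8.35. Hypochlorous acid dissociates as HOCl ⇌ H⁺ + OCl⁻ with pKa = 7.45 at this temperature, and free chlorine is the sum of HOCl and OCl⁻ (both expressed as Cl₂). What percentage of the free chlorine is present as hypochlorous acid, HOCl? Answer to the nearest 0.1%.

[OCl⁻]/[HOCl] = 10^(pH − pKa) = 10^(8.35 − 7.45) = 10^0.90 = 7.943.
Fraction as HOCl = 1 / (1 + 7.943) = 0.1118.

11.2%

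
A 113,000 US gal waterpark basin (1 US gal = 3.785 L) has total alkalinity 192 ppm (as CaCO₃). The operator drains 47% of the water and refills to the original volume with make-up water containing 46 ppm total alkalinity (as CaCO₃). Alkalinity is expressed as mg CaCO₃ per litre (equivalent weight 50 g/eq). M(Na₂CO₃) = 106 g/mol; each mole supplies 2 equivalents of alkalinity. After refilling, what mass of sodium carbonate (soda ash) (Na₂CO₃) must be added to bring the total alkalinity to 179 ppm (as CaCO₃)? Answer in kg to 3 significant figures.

25.2 kg

Volume: 113,000 US gal × 3.785 L/gal = 427,705 L.
After draining 47% and refilling: 192 × 0.53 + 46 × 0.47 = 123.38 ppm.
Deficit to target: 179 − 123.38 = 55.62 mg/L.
As CaCO₃: 55.62 mg/L × 427,705 L = 23,790 g; ÷ 50 g/eq ÷ 2 = 237.9 mol Na₂CO₃.
Mass: 237.9 × 106 = 25,220 g.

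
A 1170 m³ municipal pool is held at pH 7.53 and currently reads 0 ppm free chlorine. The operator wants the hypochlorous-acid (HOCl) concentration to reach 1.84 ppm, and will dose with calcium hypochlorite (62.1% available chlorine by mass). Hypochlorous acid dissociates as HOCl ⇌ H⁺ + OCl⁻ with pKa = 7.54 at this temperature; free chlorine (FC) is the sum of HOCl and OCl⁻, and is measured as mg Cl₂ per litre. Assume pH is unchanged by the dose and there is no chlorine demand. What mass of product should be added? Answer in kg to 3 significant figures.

Volume: 1170 m³ = 1,170,000 L.
[OCl⁻]/[HOCl] = 10^(pH − pKa) = 10^(7.53 − 7.54) = 0.9772; fraction as HOCl = 1/(1 + 0.9772) = 0.5058.
Free chlorine required for 1.84 ppm HOCl: 1.84 / 0.5058 = 3.638 ppm.
FC to add: 3.638 − 0 = 3.638 mg/L as Cl₂.
Cl₂ equivalent: 3.638 mg/L × 1,170,000 L = 4257 g.
Product at 62.1% available Cl: 4257 / 0.621 = 6854 g.

6.85 kg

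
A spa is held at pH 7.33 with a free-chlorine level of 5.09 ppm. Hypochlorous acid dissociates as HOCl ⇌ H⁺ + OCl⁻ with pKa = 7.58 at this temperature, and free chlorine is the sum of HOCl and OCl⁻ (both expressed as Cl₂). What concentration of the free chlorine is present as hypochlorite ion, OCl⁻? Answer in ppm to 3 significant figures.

1.83 ppm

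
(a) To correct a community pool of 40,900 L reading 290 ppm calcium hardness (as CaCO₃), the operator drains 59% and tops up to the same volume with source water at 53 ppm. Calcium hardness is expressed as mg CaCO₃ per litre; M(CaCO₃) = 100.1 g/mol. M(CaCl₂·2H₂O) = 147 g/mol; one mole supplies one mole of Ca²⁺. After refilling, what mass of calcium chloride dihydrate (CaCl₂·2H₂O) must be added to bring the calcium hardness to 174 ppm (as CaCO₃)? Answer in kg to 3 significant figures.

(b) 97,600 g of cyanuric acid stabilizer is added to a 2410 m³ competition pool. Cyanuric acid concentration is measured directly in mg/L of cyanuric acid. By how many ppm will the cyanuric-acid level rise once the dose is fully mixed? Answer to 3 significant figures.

(a) 1.43 kg; (b) 40.5 ppm

(a) After draining 59% and refilling: 290 × 0.41 + 53 × 0.59 = 150.17 ppm.
(a) Deficit to target: 174 − 150.17 = 23.83 mg/L.
(a) As CaCO₃: 23.83 mg/L × 40,900 L = 974.6 g; ÷ 100.1 = 9.737 mol Ca²⁺.
(a) Mass: 9.737 × 147 = 1431 g.

(b) Volume: 2410 m³ = 2,410,000 L.
(b) Rise: 97,600 g / 2,410,000 L × 1000 = 40.5 mg/L.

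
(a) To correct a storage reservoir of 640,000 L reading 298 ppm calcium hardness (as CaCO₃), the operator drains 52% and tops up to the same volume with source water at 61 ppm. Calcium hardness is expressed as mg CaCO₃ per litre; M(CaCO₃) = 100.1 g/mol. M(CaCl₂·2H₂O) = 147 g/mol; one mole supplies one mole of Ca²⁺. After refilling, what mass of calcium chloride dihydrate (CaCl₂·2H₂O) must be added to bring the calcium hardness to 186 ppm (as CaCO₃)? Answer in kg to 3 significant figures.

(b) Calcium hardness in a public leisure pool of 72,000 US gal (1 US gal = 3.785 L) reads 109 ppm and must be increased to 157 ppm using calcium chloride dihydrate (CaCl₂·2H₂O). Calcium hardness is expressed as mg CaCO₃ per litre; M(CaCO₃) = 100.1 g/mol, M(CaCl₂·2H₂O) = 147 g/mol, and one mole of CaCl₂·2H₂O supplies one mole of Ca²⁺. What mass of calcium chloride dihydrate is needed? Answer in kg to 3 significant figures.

(a) After draining 52% and refilling: 298 × 0.48 + 61 × 0.52 = 174.76 ppm.
(a) Deficit to target: 186 − 174.76 = 11.24 mg/L.
(a) As CaCO₃: 11.24 mg/L × 640,000 L = 7194 g; ÷ 100.1 = 71.86 mol Ca²⁺.
(a) Mass: 71.86 × 147 = 10,560 g.

(b) Volume: 72,000 US gal × 3.785 L/gal = 272,520 L.
(b) Hardness to add: (157 − 109) = 48 mg/L as CaCO₃ × 272,520 L = 13,080 g as CaCO₃.
(b) Moles of Ca²⁺ (1 mol Ca²⁺ ≡ 1 mol CaCO₃): 13,080 / 100.1 g/mol = 130.7 mol.
(b) Mass of CaCl₂·2H₂O: 130.7 × 147 = 19,210 g.

(a) 10.6 kg; (b) 19.2 kg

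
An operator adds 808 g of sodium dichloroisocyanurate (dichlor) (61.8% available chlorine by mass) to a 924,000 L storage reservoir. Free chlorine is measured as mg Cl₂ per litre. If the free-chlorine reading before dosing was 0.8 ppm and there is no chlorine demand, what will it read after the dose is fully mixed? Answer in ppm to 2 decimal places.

Available chlorine delivered: 808 g × 0.618 = 499.3 g as Cl₂.
Concentration rise: 499.3 g / 924,000 L = 0.5404 mg/L = 0.54 ppm.
Final FC: 0.8 + 0.54 = 1.34 ppm.

1.34 ppm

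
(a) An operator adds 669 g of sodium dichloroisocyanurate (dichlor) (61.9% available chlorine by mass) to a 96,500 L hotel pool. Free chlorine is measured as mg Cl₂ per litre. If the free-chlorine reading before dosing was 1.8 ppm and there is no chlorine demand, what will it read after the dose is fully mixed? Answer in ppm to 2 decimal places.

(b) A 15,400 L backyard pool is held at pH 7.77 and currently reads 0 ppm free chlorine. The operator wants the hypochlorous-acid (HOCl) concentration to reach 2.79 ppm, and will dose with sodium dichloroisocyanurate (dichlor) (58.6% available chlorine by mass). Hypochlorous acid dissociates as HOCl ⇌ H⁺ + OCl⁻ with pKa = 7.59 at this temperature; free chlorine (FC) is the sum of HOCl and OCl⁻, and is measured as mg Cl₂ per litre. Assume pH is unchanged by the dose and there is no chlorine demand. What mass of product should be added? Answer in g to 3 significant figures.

(a) 6.09 ppm; (b) 184 g

(a) Available chlorine delivered: 669 g × 0.619 = 414.1 g as Cl₂.
(a) Concentration rise: 414.1 g / 96,500 L = 4.291 mg/L = 4.29 ppm.
(a) Final FC: 1.8 + 4.29 = 6.09 ppm.

(b) [OCl⁻]/[HOCl] = 10^(pH − pKa) = 10^(7.77 − 7.59) = 1.514; fraction as HOCl = 1/(1 + 1.514) = 0.3978.
(b) Free chlorine required for 2.79 ppm HOCl: 2.79 / 0.3978 = 7.013 ppm.
(b) FC to add: 7.013 − 0 = 7.013 mg/L as Cl₂.
(b) Cl₂ equivalent: 7.013 mg/L × 15,400 L = 108 g.
(b) Product at 58.6% available Cl: 108 / 0.586 = 184.3 g.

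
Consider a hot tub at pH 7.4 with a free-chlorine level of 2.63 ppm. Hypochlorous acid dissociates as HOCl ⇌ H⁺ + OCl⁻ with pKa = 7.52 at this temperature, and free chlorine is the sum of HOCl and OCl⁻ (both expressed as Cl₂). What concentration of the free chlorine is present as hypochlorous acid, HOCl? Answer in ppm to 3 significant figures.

[OCl⁻]/[HOCl] = 10^(pH − pKa) = 10^(7.4 − 7.52) = 10^-0.12 = 0.7586.
Fraction as HOCl = 1 / (1 + 0.7586) = 0.5686.
HOCl = 0.5686 × 2.63 ppm = 1.496 ppm.

1.50 ppm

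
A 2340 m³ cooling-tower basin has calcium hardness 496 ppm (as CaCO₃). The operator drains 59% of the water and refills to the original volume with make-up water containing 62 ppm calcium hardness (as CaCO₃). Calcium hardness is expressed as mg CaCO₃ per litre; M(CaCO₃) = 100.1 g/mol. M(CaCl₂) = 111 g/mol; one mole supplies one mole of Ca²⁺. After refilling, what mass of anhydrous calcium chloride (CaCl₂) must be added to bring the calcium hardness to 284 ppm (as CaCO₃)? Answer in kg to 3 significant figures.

114 kg

Volume: 2340 m³ = 2,340,000 L.
After draining 59% and refilling: 496 × 0.41 + 62 × 0.59 = 239.94 ppm.
Deficit to target: 284 − 239.94 = 44.06 mg/L.
As CaCO₃: 44.06 mg/L × 2,340,000 L = 103,100 g; ÷ 100.1 = 1030 mol Ca²⁺.
Mass: 1030 × 111 = 114,300 g.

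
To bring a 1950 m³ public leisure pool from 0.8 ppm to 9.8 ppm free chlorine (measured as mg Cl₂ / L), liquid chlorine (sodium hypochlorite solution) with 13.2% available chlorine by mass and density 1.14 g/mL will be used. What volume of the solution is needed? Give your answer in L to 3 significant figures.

Volume: 1950 m³ = 1,950,000 L.
Chlorine deficit: 9.8 − 0.8 = 9 ppm = 9 mg/L as Cl₂.
Cl₂ equivalent needed: 9 mg/L × 1,950,000 L = 17,550,000 mg = 17,550 g.
Product at 13.2% available chlorine: 17,550 / 0.132 = 133,000 g.
Volume at density 1.14 g/mL: 133,000 g ÷ 1.14 g/mL = 116,600 mL.

117 L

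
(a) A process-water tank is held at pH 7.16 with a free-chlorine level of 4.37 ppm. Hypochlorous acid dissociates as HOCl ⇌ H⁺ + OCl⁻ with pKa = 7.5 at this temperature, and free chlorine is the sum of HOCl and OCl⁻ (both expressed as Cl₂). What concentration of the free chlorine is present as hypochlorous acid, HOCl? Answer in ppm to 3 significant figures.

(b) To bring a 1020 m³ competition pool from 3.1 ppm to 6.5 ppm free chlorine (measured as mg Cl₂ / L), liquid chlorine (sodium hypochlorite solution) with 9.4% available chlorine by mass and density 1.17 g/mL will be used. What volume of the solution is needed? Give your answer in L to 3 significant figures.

(a) [OCl⁻]/[HOCl] = 10^(pH − pKa) = 10^(7.16 − 7.5) = 10^-0.34 = 0.4571.
(a) Fraction as HOCl = 1 / (1 + 0.4571) = 0.6863.
(a) HOCl = 0.6863 × 4.37 ppm = 2.999 ppm.

(b) Volume: 1020 m³ = 1,020,000 L.
(b) Chlorine deficit: 6.5 − 3.1 = 3.4 ppm = 3.4 mg/L as Cl₂.
(b) Cl₂ equivalent needed: 3.4 mg/L × 1,020,000 L = 3,468,000 mg = 3468 g.
(b) Product at 9.4% available chlorine: 3468 / 0.094 = 36,890 g.
(b) Volume at density 1.17 g/mL: 36,890 g ÷ 1.17 g/mL = 31,530 mL.

(a) 3.00 ppm; (b) 31.5 L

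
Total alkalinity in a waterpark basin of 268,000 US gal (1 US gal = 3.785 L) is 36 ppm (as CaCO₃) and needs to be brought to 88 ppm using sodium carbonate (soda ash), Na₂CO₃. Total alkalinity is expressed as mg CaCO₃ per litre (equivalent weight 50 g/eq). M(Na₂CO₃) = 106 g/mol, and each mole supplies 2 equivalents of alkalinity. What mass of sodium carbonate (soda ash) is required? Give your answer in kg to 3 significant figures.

Volume: 268,000 US gal × 3.785 L/gal = 1,014,380 L.
Alkalinity to add: (88 − 36) = 52 mg/L as CaCO₃ × 1,014,380 L = 52,750 g as CaCO₃.
Equivalents: 52,750 g ÷ 50 g/eq = 1055 eq.
Each mole of Na₂CO₃ supplies 2 eq, so 1055 / 2 = 527.5 mol.
Mass: 527.5 mol × 106 g/mol = 55,910 g.

55.9 kg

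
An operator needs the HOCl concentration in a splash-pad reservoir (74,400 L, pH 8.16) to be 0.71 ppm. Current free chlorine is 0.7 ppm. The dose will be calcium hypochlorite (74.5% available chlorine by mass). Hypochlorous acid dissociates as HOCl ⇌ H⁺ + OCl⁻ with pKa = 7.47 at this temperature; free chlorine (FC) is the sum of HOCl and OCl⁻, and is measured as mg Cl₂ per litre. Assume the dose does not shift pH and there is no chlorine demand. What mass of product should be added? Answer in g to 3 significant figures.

348 g

[OCl⁻]/[HOCl] = 10^(pH − pKa) = 10^(8.16 − 7.47) = 4.898; fraction as HOCl = 1/(1 + 4.898) = 0.1696.
Free chlorine required for 0.71 ppm HOCl: 0.71 / 0.1696 = 4.187 ppm.
FC to add: 4.187 − 0.7 = 3.487 mg/L as Cl₂.
Cl₂ equivalent: 3.487 mg/L × 74,400 L = 259.5 g.
Product at 74.5% available Cl: 259.5 / 0.745 = 348.3 g.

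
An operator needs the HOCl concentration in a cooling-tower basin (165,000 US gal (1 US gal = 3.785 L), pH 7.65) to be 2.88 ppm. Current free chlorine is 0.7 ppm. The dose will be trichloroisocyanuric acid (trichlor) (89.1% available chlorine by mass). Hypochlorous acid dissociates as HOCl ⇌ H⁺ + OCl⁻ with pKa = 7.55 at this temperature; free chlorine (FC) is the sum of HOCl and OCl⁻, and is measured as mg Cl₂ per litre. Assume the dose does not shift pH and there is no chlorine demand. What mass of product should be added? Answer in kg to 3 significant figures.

Volume: 165,000 US gal × 3.785 L/gal = 624,525 L.
[OCl⁻]/[HOCl] = 10^(pH − pKa) = 10^(7.65 − 7.55) = 1.259; fraction as HOCl = 1/(1 + 1.259) = 0.4427.
Free chlorine required for 2.88 ppm HOCl: 2.88 / 0.4427 = 6.506 ppm.
FC to add: 6.506 − 0.7 = 5.806 mg/L as Cl₂.
Cl₂ equivalent: 5.806 mg/L × 624,525 L = 3626 g.
Product at 89.1% available Cl: 3626 / 0.891 = 4069 g.

4.07 kg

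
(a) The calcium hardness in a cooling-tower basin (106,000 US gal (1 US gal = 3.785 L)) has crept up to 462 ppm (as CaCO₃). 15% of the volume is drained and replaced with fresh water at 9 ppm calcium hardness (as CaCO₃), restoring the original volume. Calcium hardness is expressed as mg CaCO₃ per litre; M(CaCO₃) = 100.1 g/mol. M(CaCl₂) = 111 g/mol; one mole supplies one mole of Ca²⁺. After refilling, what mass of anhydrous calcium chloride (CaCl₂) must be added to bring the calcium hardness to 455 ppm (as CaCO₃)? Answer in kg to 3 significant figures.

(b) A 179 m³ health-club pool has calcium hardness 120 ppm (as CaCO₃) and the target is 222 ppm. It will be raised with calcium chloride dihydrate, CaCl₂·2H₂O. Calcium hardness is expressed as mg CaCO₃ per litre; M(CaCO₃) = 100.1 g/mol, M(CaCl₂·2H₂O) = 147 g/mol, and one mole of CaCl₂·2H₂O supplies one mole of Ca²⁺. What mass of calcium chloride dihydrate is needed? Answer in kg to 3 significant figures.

(a) Volume: 106,000 US gal × 3.785 L/gal = 401,210 L.
(a) After draining 15% and refilling: 462 × 0.85 + 9 × 0.15 = 394.05 ppm.
(a) Deficit to target: 455 − 394.05 = 60.95 mg/L.
(a) As CaCO₃: 60.95 mg/L × 401,210 L = 24,450 g; ÷ 100.1 = 244.3 mol Ca²⁺.
(a) Mass: 244.3 × 111 = 27,120 g.

(b) Volume: 179 m³ = 179,000 L.
(b) Hardness to add: (222 − 120) = 102 mg/L as CaCO₃ × 179,000 L = 18,260 g as CaCO₃.
(b) Moles of Ca²⁺ (1 mol Ca²⁺ ≡ 1 mol CaCO₃): 18,260 / 100.1 g/mol = 182.4 mol.
(b) Mass of CaCl₂·2H₂O: 182.4 × 147 = 26,810 g.

(a) 27.1 kg; (b) 26.8 kg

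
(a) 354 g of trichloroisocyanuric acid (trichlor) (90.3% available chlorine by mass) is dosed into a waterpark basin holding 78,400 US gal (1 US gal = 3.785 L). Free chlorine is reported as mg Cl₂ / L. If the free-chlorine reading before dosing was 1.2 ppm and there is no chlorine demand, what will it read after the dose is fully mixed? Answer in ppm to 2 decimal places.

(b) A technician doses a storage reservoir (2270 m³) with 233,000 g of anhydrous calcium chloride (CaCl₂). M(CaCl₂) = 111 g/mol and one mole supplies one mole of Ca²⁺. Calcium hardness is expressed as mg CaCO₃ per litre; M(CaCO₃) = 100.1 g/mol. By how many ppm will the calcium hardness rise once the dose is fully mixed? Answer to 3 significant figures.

(a) Volume: 78,400 US gal × 3.785 L/gal = 296,744 L.
(a) Available chlorine delivered: 354 g × 0.903 = 319.7 g as Cl₂.
(a) Concentration rise: 319.7 g / 296,744 L = 1.077 mg/L = 1.08 ppm.
(a) Final FC: 1.2 + 1.08 = 2.28 ppm.

(b) Volume: 2270 m³ = 2,270,000 L.
(b) Moles of Ca²⁺: 233,000 g ÷ 111 g/mol = 2099 mol.
(b) As CaCO₃: 2099 mol × 100.1 g/mol = 210,100 g.
(b) Rise: 210,100 g / 2,270,000 L × 1000 = 92.56 mg/L.

(a) 2.28 ppm; (b) 92.6 ppm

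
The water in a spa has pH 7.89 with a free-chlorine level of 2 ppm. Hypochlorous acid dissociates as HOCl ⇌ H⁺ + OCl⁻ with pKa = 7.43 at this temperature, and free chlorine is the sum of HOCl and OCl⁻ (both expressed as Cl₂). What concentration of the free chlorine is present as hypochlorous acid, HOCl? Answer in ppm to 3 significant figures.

[OCl⁻]/[HOCl] = 10^(pH − pKa) = 10^(7.89 − 7.43) = 10^0.46 = 2.884.
Fraction as HOCl = 1 / (1 + 2.884) = 0.2575.
HOCl = 0.2575 × 2 ppm = 0.5149 ppm.

0.515 ppm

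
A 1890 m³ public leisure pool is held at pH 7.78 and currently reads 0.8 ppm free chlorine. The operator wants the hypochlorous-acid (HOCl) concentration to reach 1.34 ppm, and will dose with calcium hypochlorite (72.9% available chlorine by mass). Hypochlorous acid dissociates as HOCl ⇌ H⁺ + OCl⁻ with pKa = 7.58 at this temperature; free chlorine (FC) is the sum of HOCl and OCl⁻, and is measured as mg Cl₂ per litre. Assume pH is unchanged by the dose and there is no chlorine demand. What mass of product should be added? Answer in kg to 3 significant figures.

6.91 kg

Volume: 1890 m³ = 1,890,000 L.
[OCl⁻]/[HOCl] = 10^(pH − pKa) = 10^(7.78 − 7.58) = 1.585; fraction as HOCl = 1/(1 + 1.585) = 0.3869.
Free chlorine required for 1.34 ppm HOCl: 1.34 / 0.3869 = 3.464 ppm.
FC to add: 3.464 − 0.8 = 2.664 mg/L as Cl₂.
Cl₂ equivalent: 2.664 mg/L × 1,890,000 L = 5035 g.
Product at 72.9% available Cl: 5035 / 0.729 = 6906 g.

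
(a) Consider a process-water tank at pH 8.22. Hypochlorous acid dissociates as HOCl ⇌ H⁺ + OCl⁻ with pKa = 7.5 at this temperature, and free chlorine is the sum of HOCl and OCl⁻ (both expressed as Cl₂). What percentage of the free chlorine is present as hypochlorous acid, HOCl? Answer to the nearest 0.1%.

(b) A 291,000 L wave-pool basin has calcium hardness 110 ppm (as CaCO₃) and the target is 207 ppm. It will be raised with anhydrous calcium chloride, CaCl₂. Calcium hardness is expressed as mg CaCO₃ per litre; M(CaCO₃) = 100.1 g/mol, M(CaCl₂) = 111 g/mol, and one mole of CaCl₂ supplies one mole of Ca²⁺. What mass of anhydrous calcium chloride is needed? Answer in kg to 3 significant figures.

(a) 16.0%; (b) 31.3 kg

(a) [OCl⁻]/[HOCl] = 10^(pH − pKa) = 10^(8.22 − 7.5) = 10^0.72 = 5.248.
(a) Fraction as HOCl = 1 / (1 + 5.248) = 0.16.

(b) Hardness to add: (207 − 110) = 97 mg/L as CaCO₃ × 291,000 L = 28,230 g as CaCO₃.
(b) Moles of Ca²⁺ (1 mol Ca²⁺ ≡ 1 mol CaCO₃): 28,230 / 100.1 g/mol = 282 mol.
(b) Mass of CaCl₂: 282 × 111 = 31,300 g.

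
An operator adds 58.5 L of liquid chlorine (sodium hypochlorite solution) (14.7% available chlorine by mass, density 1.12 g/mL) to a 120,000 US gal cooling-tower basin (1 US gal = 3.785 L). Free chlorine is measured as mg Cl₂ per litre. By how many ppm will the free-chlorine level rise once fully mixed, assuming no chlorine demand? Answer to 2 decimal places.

21.21 ppm

Volume: 120,000 US gal × 3.785 L/gal = 454,200 L.
Mass of solution: 58.5 L × 1000 mL/L × 1.12 g/mL = 65,520 g.
Available chlorine delivered: 65,520 g × 0.147 = 9631 g as Cl₂.
Concentration rise: 9631 g / 454,200 L = 21.21 mg/L = 21.21 ppm.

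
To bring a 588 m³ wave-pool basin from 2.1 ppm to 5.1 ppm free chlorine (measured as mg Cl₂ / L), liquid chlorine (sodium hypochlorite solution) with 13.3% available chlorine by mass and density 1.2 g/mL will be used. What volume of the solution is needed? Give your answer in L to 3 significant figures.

11.1 L

Volume: 588 m³ = 588,000 L.
Chlorine deficit: 5.1 − 2.1 = 3 ppm = 3 mg/L as Cl₂.
Cl₂ equivalent needed: 3 mg/L × 588,000 L = 1,764,000 mg = 1764 g.
Product at 13.3% available chlorine: 1764 / 0.133 = 13,260 g.
Volume at density 1.2 g/mL: 13,260 g ÷ 1.2 g/mL = 11,050 mL.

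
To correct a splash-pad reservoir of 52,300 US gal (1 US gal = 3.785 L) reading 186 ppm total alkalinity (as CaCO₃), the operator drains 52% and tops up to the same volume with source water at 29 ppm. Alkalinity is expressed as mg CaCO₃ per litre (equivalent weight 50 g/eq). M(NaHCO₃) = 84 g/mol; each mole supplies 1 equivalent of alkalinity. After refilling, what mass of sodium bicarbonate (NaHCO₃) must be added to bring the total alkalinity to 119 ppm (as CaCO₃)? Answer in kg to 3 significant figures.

Volume: 52,300 US gal × 3.785 L/gal = 197,956 L.
After draining 52% and refilling: 186 × 0.48 + 29 × 0.52 = 104.36 ppm.
Deficit to target: 119 − 104.36 = 14.64 mg/L.
As CaCO₃: 14.64 mg/L × 197,956 L = 2898 g; ÷ 50 g/eq ÷ 1 = 57.96 mol NaHCO₃.
Mass: 57.96 × 84 = 4869 g.

4.87 kg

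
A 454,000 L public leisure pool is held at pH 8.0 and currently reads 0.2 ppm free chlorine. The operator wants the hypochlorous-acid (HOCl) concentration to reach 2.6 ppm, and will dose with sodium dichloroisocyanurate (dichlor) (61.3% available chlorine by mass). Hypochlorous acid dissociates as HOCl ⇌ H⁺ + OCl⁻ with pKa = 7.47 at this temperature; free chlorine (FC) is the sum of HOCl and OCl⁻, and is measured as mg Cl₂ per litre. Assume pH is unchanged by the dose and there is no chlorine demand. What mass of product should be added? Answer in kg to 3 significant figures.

[OCl⁻]/[HOCl] = 10^(pH − pKa) = 10^(8.0 − 7.47) = 3.388; fraction as HOCl = 1/(1 + 3.388) = 0.2279.
Free chlorine required for 2.6 ppm HOCl: 2.6 / 0.2279 = 11.41 ppm.
FC to add: 11.41 − 0.2 = 11.21 mg/L as Cl₂.
Cl₂ equivalent: 11.21 mg/L × 454,000 L = 5089 g.
Product at 61.3% available Cl: 5089 / 0.613 = 8302 g.

8.30 kg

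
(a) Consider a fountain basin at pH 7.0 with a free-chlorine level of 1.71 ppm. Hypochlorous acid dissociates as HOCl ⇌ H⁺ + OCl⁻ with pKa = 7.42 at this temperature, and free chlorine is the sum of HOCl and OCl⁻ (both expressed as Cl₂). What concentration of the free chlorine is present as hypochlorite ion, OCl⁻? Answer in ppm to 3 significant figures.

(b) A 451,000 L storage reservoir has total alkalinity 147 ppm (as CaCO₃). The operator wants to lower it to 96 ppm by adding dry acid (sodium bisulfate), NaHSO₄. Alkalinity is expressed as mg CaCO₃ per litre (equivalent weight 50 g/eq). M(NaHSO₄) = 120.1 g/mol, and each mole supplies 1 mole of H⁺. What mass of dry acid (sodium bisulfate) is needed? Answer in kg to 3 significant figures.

(a) [OCl⁻]/[HOCl] = 10^(pH − pKa) = 10^(7.0 − 7.42) = 10^-0.42 = 0.3802.
(a) Fraction as HOCl = 1 / (1 + 0.3802) = 0.7245.
(a) OCl⁻ = (1 − 0.7245) × 1.71 ppm = 0.471 ppm.

(b) Alkalinity to neutralize: (147 − 96) = 51 mg/L as CaCO₃ × 451,000 L = 23,000 g as CaCO₃.
(b) Equivalents of H⁺ required: 23,000 ÷ 50 g/eq = 460 eq = 460 mol NaHSO₄.
(b) Mass of NaHSO₄: 460 × 120.1 = 55,250 g.

(a) 0.471 ppm; (b) 55.2 kg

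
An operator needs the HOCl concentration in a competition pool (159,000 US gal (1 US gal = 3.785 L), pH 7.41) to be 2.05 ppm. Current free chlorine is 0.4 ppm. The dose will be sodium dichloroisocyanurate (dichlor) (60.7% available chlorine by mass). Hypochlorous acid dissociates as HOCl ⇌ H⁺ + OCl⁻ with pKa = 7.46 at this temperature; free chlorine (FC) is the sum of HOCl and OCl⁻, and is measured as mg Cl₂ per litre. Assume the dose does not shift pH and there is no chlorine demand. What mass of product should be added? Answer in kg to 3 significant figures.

Volume: 159,000 US gal × 3.785 L/gal = 601,815 L.
[OCl⁻]/[HOCl] = 10^(pH − pKa) = 10^(7.41 − 7.46) = 0.8913; fraction as HOCl = 1/(1 + 0.8913) = 0.5288.
Free chlorine required for 2.05 ppm HOCl: 2.05 / 0.5288 = 3.877 ppm.
FC to add: 3.877 − 0.4 = 3.477 mg/L as Cl₂.
Cl₂ equivalent: 3.477 mg/L × 601,815 L = 2093 g.
Product at 60.7% available Cl: 2093 / 0.607 = 3447 g.

3.45 kg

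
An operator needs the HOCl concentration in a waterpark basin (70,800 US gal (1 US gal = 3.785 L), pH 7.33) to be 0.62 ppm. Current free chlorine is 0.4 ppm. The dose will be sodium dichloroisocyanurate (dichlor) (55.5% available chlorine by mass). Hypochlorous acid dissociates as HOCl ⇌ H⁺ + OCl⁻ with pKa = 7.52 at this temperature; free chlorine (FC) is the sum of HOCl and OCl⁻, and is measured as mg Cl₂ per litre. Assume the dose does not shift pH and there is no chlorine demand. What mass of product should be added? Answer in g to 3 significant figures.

300 g

Volume: 70,800 US gal × 3.785 L/gal = 267,978 L.
[OCl⁻]/[HOCl] = 10^(pH − pKa) = 10^(7.33 − 7.52) = 0.6457; fraction as HOCl = 1/(1 + 0.6457) = 0.6077.
Free chlorine required for 0.62 ppm HOCl: 0.62 / 0.6077 = 1.02 ppm.
FC to add: 1.02 − 0.4 = 0.6203 mg/L as Cl₂.
Cl₂ equivalent: 0.6203 mg/L × 267,978 L = 166.2 g.
Product at 55.5% available Cl: 166.2 / 0.555 = 299.5 g.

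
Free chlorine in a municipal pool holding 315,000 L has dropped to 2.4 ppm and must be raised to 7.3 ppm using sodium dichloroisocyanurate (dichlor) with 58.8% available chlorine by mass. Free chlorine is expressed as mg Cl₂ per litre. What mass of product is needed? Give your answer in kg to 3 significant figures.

Chlorine deficit: 7.3 − 2.4 = 4.9 ppm = 4.9 mg/L as Cl₂.
Cl₂ equivalent needed: 4.9 mg/L × 315,000 L = 1,544,000 mg = 1544 g.
Product at 58.8% available chlorine: 1544 / 0.588 = 2625 g.

2.62 kg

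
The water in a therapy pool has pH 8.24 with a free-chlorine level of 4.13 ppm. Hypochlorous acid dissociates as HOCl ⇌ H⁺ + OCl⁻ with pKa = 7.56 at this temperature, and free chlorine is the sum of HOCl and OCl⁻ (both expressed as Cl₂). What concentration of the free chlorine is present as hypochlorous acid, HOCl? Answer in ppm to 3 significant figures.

0.714 ppm

[OCl⁻]/[HOCl] = 10^(pH − pKa) = 10^(8.24 − 7.56) = 10^0.68 = 4.786.
Fraction as HOCl = 1 / (1 + 4.786) = 0.1728.
HOCl = 0.1728 × 4.13 ppm = 0.7138 ppm.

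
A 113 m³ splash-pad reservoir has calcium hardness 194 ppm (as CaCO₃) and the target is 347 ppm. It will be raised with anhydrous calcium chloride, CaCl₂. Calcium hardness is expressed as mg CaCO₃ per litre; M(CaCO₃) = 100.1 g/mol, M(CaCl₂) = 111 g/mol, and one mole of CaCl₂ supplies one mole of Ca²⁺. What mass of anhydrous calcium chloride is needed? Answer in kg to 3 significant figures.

19.2 kg

Volume: 113 m³ = 113,000 L.
Hardness to add: (347 − 194) = 153 mg/L as CaCO₃ × 113,000 L = 17,290 g as CaCO₃.
Moles of Ca²⁺ (1 mol Ca²⁺ ≡ 1 mol CaCO₃): 17,290 / 100.1 g/mol = 172.7 mol.
Mass of CaCl₂: 172.7 × 111 = 19,170 g.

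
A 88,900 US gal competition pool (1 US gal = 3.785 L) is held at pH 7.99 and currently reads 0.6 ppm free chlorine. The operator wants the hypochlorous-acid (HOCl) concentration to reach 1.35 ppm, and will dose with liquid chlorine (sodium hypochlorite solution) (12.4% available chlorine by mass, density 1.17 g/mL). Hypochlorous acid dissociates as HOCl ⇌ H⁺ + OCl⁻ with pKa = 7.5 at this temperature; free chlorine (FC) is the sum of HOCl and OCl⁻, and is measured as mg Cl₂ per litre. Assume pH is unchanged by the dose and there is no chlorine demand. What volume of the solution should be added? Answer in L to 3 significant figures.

11.4 L

Volume: 88,900 US gal × 3.785 L/gal = 336,486 L.
[OCl⁻]/[HOCl] = 10^(pH − pKa) = 10^(7.99 − 7.5) = 3.09; fraction as HOCl = 1/(1 + 3.09) = 0.2445.
Free chlorine required for 1.35 ppm HOCl: 1.35 / 0.2445 = 5.522 ppm.
FC to add: 5.522 − 0.6 = 4.922 mg/L as Cl₂.
Cl₂ equivalent: 4.922 mg/L × 336,486 L = 1656 g.
Product at 12.4% available Cl: 1656 / 0.124 = 13,360 g.
Volume: 13,360 g ÷ 1.17 g/mL = 11,420 mL.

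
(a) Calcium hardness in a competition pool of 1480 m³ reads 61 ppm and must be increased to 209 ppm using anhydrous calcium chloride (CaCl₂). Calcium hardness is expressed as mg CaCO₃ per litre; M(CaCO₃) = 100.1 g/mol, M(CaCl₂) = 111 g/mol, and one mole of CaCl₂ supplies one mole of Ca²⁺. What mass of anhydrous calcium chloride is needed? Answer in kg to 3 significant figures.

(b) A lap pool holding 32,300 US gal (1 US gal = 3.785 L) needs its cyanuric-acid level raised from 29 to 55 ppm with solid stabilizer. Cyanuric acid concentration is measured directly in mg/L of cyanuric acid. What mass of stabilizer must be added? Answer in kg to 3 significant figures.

(a) 243 kg; (b) 3.18 kg

(a) Volume: 1480 m³ = 1,480,000 L.
(a) Hardness to add: (209 − 61) = 148 mg/L as CaCO₃ × 1,480,000 L = 219,000 g as CaCO₃.
(a) Moles of Ca²⁺ (1 mol Ca²⁺ ≡ 1 mol CaCO₃): 219,000 / 100.1 g/mol = 2188 mol.
(a) Mass of CaCl₂: 2188 × 111 = 242,900 g.

(b) Volume: 32,300 US gal × 3.785 L/gal = 122,256 L.
(b) CYA to add: (55 − 29) = 26 mg/L × 122,256 L = 3179 g cyanuric acid.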